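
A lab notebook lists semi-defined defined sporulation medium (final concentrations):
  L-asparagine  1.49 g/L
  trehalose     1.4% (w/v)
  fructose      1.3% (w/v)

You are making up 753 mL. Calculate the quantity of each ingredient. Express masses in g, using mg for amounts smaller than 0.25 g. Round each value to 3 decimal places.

Scale factor relative to 1 L: 0.753.
L-asparagine: 1.49 g/L × 0.753 L = 1.122 g
trehalose: 1.4 g per 100 mL × 753 mL ÷ 100 = 10.542 g
fructose: 1.3 g per 100 mL × 753 mL ÷ 100 = 9.789 g

L-asparagine 1.122 g; trehalose 10.542 g; fructose 9.789 g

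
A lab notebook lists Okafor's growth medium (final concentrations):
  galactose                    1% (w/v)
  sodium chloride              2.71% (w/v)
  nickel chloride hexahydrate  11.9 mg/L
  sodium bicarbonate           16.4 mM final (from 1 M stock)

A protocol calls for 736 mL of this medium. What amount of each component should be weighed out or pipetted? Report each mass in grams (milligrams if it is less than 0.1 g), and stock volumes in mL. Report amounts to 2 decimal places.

Working volume: 736 mL = 0.736 L.
galactose: 1% w/v = 10 g/L → 10 × 0.736 L = 7.36 g
sodium chloride: 2.71% w/v = 27.1 g/L → 27.1 × 0.736 L = 19.95 g
nickel chloride hexahydrate: 11.9 mg/L × 0.736 L = 8.76 mg
sodium bicarbonate: C1V1 = C2V2 → 16.4 mM × 736 mL ÷ 1000 mM = 12.07 mL

galactose 7.36 g; sodium chloride 19.95 g; nickel chloride hexahydrate 8.76 mg; sodium bicarbonate 12.07 mL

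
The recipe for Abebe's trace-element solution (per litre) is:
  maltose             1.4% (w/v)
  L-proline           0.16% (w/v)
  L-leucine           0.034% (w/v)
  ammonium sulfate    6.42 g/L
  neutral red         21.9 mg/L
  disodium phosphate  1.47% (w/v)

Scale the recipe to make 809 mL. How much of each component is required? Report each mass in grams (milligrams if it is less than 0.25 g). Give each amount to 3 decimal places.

Working volume: 809 mL = 0.809 L.
maltose: 1.4 g per 100 mL × 809 mL ÷ 100 = 11.326 g
L-proline: 0.16 g per 100 mL × 809 mL ÷ 100 = 1.294 g
L-leucine: 0.034% w/v = 0.34 g/L → 0.34 × 0.809 L = 0.275 g
ammonium sulfate: 6.42 g/L × 0.809 L = 5.194 g
neutral red: 21.9 mg/L × 0.809 L = 17.717 mg
disodium phosphate: 1.47 g per 100 mL × 809 mL ÷ 100 = 11.892 g

maltose 11.326 g; L-proline 1.294 g; L-leucine 0.275 g; ammonium sulfate 5.194 g; neutral red 17.717 mg; disodium phosphate 11.892 g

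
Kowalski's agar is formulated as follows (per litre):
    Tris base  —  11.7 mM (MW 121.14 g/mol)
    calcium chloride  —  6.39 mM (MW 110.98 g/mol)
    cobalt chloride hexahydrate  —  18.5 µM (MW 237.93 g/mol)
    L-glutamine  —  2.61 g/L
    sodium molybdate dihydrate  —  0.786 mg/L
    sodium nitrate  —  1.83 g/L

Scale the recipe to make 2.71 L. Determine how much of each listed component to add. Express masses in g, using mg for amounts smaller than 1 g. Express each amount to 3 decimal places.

Scale factor relative to 1 L: 2.71.
Tris base: 11.7 mmol/L × 121.14 g/mol × 2.71 L ÷ 1000 = 3.841 g
calcium chloride: 6.39 mmol/L × 110.98 g/mol × 2.71 L ÷ 1000 = 1.922 g
cobalt chloride hexahydrate: 18.5 µmol/L × 237.93 g/mol × 2.71 L ÷ 1000 = 11.929 mg
L-glutamine: 2.61 g/L × 2.71 L = 7.073 g
sodium molybdate dihydrate: 0.786 mg/L × 2.71 L = 2.130 mg
sodium nitrate: 1.83 g/L × 2.71 L = 4.959 g

Tris base 3.841 g; calcium chloride 1.922 g; cobalt chloride hexahydrate 11.929 mg; L-glutamine 7.073 g; sodium molybdate dihydrate 2.130 mg; sodium nitrate 4.959 g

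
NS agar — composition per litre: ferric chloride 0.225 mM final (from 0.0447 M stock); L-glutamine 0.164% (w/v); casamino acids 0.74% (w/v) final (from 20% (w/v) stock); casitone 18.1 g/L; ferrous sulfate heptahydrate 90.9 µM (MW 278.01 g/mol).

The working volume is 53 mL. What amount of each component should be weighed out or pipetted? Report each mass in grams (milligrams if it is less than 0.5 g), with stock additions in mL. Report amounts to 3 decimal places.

ferric chloride 0.267 mL; L-glutamine 86.920 mg; casamino acids 1.961 mL; casitone 0.959 g; ferrous sulfate heptahydrate 1.339 mg

Scale factor relative to 1 L: 0.053.
ferric chloride: dilute stock: 0.225 mM × 53 mL ÷ 44.7 mM = 0.267 mL
L-glutamine: 0.164 g per 100 mL × 53 mL ÷ 100 = 0.08692 g = 86.920 mg
casamino acids: V = C2·V2/C1 = 0.74% ÷ 20% × 53 mL = 1.961 mL
casitone: 18.1 g/L × 0.053 L = 0.959 g
ferrous sulfate heptahydrate: 90.9 µmol/L × 278.01 g/mol × 0.053 L ÷ 1000 = 1.339 mg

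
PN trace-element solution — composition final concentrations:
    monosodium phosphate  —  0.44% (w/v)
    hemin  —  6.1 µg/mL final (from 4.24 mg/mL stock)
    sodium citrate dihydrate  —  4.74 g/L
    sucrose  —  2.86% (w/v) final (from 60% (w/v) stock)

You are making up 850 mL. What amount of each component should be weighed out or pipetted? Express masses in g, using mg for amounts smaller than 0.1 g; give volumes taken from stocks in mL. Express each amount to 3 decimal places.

Target volume = 850 mL = 0.85 L.
monosodium phosphate: 0.44 g per 100 mL × 850 mL ÷ 100 = 3.740 g
hemin: C1V1 = C2V2 → 6.1 µg/mL × 850 mL ÷ 4240 µg/mL = 1.223 mL
sodium citrate dihydrate: 4.74 g/L × 0.85 L = 4.029 g
sucrose: V = C2·V2/C1 = 2.86% ÷ 60% × 850 mL = 40.517 mL

monosodium phosphate 3.740 g; hemin 1.223 mL; sodium citrate dihydrate 4.029 g; sucrose 40.517 mL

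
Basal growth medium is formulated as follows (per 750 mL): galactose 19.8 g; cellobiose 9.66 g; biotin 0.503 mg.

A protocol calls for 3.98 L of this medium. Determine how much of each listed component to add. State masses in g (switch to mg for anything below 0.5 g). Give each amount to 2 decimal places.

Ratio of target to recipe volume: 3980 / 750 = 5.30667.
galactose: 19.8 g × (3980 mL / 750 mL) = 105.07 g
cellobiose: 9.66 g × (3980 mL / 750 mL) = 51.26 g
biotin: 0.503 mg × (3980 mL / 750 mL) = 2.67 mg

galactose 105.07 g; cellobiose 51.26 g; biotin 2.67 mg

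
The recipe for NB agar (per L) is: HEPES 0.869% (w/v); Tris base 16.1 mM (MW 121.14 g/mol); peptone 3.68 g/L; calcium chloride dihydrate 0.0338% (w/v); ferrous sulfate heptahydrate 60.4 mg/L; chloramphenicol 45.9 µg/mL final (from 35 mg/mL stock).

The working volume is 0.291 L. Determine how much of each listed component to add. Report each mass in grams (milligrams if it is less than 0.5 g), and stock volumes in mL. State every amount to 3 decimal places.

Working volume: 0.291 L.
HEPES: 0.869 g per 100 mL × 291 mL ÷ 100 = 2.529 g
Tris base: 16.1 mmol/L × 121.14 g/mol × 0.291 L ÷ 1000 = 0.568 g
peptone: 3.68 g/L × 0.291 L = 1.071 g
calcium chloride dihydrate: 0.0338% w/v = 0.338 g/L → 0.338 × 0.291 L = 0.098358 g = 98.358 mg
ferrous sulfate heptahydrate: 60.4 mg/L × 0.291 L = 17.576 mg
chloramphenicol: V = C2·V2/C1 = 45.9 µg/mL × 291 mL ÷ 35000 µg/mL = 0.382 mL

HEPES 2.529 g; Tris base 0.568 g; peptone 1.071 g; calcium chloride dihydrate 98.358 mg; ferrous sulfate heptahydrate 17.576 mg; chloramphenicol 0.382 mL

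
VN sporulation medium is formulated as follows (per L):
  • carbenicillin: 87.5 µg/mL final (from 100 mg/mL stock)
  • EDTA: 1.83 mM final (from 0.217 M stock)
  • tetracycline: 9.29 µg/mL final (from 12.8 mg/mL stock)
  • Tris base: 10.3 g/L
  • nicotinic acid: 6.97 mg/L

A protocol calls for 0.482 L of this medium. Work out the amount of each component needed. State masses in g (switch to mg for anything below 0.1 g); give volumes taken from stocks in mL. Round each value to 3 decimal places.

Scale factor relative to 1 L: 0.482.
carbenicillin: V = C2·V2/C1 = 87.5 µg/mL × 482 mL ÷ 100000 µg/mL = 0.422 mL
EDTA: dilute stock: 1.83 mM × 482 mL ÷ 217 mM = 4.065 mL
tetracycline: V = C2·V2/C1 = 9.29 µg/mL × 482 mL ÷ 12800 µg/mL = 0.350 mL
Tris base: 10.3 g/L × 0.482 L = 4.965 g
nicotinic acid: 6.97 mg/L × 0.482 L = 3.360 mg

carbenicillin 0.422 mL; EDTA 4.065 mL; tetracycline 0.350 mL; Tris base 4.965 g; nicotinic acid 3.360 mg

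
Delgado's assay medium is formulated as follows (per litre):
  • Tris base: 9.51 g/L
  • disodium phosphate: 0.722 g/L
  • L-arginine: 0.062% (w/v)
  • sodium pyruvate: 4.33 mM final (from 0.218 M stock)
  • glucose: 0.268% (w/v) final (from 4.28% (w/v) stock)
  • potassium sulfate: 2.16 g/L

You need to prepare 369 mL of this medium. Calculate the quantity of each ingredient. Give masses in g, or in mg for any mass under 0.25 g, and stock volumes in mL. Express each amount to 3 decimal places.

Scale factor relative to 1 L: 0.369.
Tris base: 9.51 g/L × 0.369 L = 3.509 g
disodium phosphate: 0.722 g/L × 0.369 L = 0.266 g
L-arginine: 0.062 g per 100 mL × 369 mL ÷ 100 = 0.22878 g = 228.780 mg
sodium pyruvate: V = C2·V2/C1 = 4.33 mM × 369 mL ÷ 218 mM = 7.329 mL
glucose: dilute stock: 0.268% ÷ 4.28% × 369 mL = 23.106 mL
potassium sulfate: 2.16 g/L × 0.369 L = 0.797 g

Tris base 3.509 g; disodium phosphate 0.266 g; L-arginine 228.780 mg; sodium pyruvate 7.329 mL; glucose 23.106 mL; potassium sulfate 0.797 g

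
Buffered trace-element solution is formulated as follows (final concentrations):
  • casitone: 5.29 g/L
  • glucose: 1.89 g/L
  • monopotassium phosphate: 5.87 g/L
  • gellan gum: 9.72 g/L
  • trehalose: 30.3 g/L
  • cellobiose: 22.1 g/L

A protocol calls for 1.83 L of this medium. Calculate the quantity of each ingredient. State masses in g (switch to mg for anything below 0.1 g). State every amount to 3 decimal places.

Working volume: 1.83 L.
casitone: 5.29 g/L × 1.83 L = 9.681 g
glucose: 1.89 g/L × 1.83 L = 3.459 g
monopotassium phosphate: 5.87 g/L × 1.83 L = 10.742 g
gellan gum: 9.72 g/L × 1.83 L = 17.788 g
trehalose: 30.3 g/L × 1.83 L = 55.449 g
cellobiose: 22.1 g/L × 1.83 L = 40.443 g

casitone 9.681 g; glucose 3.459 g; monopotassium phosphate 10.742 g; gellan gum 17.788 g; trehalose 55.449 g; cellobiose 40.443 g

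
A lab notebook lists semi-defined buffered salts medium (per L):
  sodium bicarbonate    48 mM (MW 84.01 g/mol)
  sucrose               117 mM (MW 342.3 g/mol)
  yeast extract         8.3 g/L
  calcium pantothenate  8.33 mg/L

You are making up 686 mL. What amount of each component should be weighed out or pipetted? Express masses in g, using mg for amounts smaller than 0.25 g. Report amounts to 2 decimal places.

Target volume = 686 mL = 0.686 L.
sodium bicarbonate: 48 mmol/L × 84.01 g/mol × 0.686 L ÷ 1000 = 2.77 g
sucrose: 117 mmol/L × 342.3 g/mol × 0.686 L ÷ 1000 = 27.47 g
yeast extract: 8.3 g/L × 0.686 L = 5.69 g
calcium pantothenate: 8.33 mg/L × 0.686 L = 5.71 mg

sodium bicarbonate 2.77 g; sucrose 27.47 g; yeast extract 5.69 g; calcium pantothenate 5.71 mg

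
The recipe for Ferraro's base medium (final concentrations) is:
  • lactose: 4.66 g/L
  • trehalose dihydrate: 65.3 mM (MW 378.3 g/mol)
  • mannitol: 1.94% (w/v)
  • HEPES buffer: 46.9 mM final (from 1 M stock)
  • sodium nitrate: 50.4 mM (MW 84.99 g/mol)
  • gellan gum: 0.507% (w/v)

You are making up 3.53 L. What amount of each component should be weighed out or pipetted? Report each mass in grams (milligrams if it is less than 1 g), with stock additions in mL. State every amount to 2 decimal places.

Scale factor relative to 1 L: 3.53.
lactose: 4.66 g/L × 3.53 L = 16.45 g
trehalose dihydrate: 65.3 mmol/L × 378.3 g/mol × 3.53 L ÷ 1000 = 87.20 g
mannitol: 1.94% w/v = 19.4 g/L → 19.4 × 3.53 L = 68.48 g
HEPES buffer: dilute stock: 46.9 mM × 3530 mL ÷ 1000 mM = 165.56 mL
sodium nitrate: 50.4 mmol/L × 84.99 g/mol × 3.53 L ÷ 1000 = 15.12 g
gellan gum: 0.507 g per 100 mL × 3530 mL ÷ 100 = 17.90 g

lactose 16.45 g; trehalose dihydrate 87.20 g; mannitol 68.48 g; HEPES buffer 165.56 mL; sodium nitrate 15.12 g; gellan gum 17.90 g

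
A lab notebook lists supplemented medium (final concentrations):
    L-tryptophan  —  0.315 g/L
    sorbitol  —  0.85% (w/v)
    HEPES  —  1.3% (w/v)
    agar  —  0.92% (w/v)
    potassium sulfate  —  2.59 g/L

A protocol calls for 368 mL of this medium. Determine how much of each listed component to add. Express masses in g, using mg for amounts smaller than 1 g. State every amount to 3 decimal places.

Scale factor relative to 1 L: 0.368.
L-tryptophan: 0.315 g/L × 0.368 L = 0.11592 g = 115.920 mg
sorbitol: 0.85 g per 100 mL × 368 mL ÷ 100 = 3.128 g
HEPES: 1.3% w/v = 13 g/L → 13 × 0.368 L = 4.784 g
agar: 0.92% w/v = 9.2 g/L → 9.2 × 0.368 L = 3.386 g
potassium sulfate: 2.59 g/L × 0.368 L = 0.95312 g = 953.120 mg

L-tryptophan 115.920 mg; sorbitol 3.128 g; HEPES 4.784 g; agar 3.386 g; potassium sulfate 953.120 mg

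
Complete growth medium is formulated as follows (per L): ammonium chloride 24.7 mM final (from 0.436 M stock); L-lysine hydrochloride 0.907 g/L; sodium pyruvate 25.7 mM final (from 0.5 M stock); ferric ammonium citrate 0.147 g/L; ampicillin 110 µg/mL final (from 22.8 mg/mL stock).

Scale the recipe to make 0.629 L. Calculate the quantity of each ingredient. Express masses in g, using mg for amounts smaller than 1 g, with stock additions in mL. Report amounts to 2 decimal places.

ammonium chloride 35.63 mL; L-lysine hydrochloride 570.50 mg; sodium pyruvate 32.33 mL; ferric ammonium citrate 92.46 mg; ampicillin 3.03 mL

Working volume: 0.629 L.
ammonium chloride: V = C2·V2/C1 = 24.7 mM × 629 mL ÷ 436 mM = 35.63 mL
L-lysine hydrochloride: 0.907 g/L × 0.629 L = 0.570503 g = 570.50 mg
sodium pyruvate: C1V1 = C2V2 → 25.7 mM × 629 mL ÷ 500 mM = 32.33 mL
ferric ammonium citrate: 0.147 g/L × 0.629 L = 0.092463 g = 92.46 mg
ampicillin: C1V1 = C2V2 → 110 µg/mL × 629 mL ÷ 22800 µg/mL = 3.03 mL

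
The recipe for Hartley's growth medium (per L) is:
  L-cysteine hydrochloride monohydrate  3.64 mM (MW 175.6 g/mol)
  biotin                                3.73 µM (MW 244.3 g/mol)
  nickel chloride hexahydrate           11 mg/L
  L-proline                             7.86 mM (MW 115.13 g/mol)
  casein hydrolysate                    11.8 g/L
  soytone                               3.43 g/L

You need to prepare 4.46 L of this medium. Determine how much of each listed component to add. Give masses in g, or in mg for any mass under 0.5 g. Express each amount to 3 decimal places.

L-cysteine hydrochloride monohydrate 2.851 g; biotin 4.064 mg; nickel chloride hexahydrate 49.060 mg; L-proline 4.036 g; casein hydrolysate 52.628 g; soytone 15.298 g

Scale factor relative to 1 L: 4.46.
L-cysteine hydrochloride monohydrate: 3.64 mmol/L × 175.6 g/mol × 4.46 L ÷ 1000 = 2.851 g
biotin: 3.73 µmol/L × 244.3 g/mol × 4.46 L ÷ 1000 = 4.064 mg
nickel chloride hexahydrate: 11 mg/L × 4.46 L = 49.060 mg
L-proline: 7.86 mmol/L × 115.13 g/mol × 4.46 L ÷ 1000 = 4.036 g
casein hydrolysate: 11.8 g/L × 4.46 L = 52.628 g
soytone: 3.43 g/L × 4.46 L = 15.298 g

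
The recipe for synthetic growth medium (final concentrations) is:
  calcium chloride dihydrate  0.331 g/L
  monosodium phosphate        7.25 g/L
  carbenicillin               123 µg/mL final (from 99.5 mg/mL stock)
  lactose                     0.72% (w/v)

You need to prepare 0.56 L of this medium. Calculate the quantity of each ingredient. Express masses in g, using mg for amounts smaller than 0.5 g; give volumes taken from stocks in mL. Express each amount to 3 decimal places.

Scale factor relative to 1 L: 0.56.
calcium chloride dihydrate: 0.331 g/L × 0.56 L = 0.18536 g = 185.360 mg
monosodium phosphate: 7.25 g/L × 0.56 L = 4.060 g
carbenicillin: V = C2·V2/C1 = 123 µg/mL × 560 mL ÷ 99500 µg/mL = 0.692 mL
lactose: 0.72 g per 100 mL × 560 mL ÷ 100 = 4.032 g

calcium chloride dihydrate 185.360 mg; monosodium phosphate 4.060 g; carbenicillin 0.692 mL; lactose 4.032 g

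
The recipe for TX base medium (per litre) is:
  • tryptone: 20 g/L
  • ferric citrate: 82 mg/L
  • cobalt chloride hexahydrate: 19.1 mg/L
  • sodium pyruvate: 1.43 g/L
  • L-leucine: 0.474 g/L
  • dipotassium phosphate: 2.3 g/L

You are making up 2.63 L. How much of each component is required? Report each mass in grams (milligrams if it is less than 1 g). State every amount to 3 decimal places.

tryptone 52.600 g; ferric citrate 215.660 mg; cobalt chloride hexahydrate 50.233 mg; sodium pyruvate 3.761 g; L-leucine 1.247 g; dipotassium phosphate 6.049 g

Scale factor relative to 1 L: 2.63.
tryptone: 20 g/L × 2.63 L = 52.600 g
ferric citrate: 82 mg/L × 2.63 L = 215.660 mg
cobalt chloride hexahydrate: 19.1 mg/L × 2.63 L = 50.233 mg
sodium pyruvate: 1.43 g/L × 2.63 L = 3.761 g
L-leucine: 0.474 g/L × 2.63 L = 1.247 g
dipotassium phosphate: 2.3 g/L × 2.63 L = 6.049 g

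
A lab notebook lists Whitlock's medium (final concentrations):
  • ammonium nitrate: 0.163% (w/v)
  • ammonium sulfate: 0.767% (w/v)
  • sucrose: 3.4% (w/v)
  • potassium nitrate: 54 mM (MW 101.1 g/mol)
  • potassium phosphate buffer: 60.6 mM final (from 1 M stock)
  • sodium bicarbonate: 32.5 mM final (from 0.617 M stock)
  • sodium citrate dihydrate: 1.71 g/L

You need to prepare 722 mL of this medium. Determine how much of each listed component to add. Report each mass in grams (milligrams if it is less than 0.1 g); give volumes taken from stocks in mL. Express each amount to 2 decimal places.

Working volume: 722 mL = 0.722 L.
ammonium nitrate: 0.163% w/v = 1.63 g/L → 1.63 × 0.722 L = 1.18 g
ammonium sulfate: 0.767% w/v = 7.67 g/L → 7.67 × 0.722 L = 5.54 g
sucrose: 3.4% w/v = 34 g/L → 34 × 0.722 L = 24.55 g
potassium nitrate: 54 mmol/L × 101.1 g/mol × 0.722 L ÷ 1000 = 3.94 g
potassium phosphate buffer: dilute stock: 60.6 mM × 722 mL ÷ 1000 mM = 43.75 mL
sodium bicarbonate: C1V1 = C2V2 → 32.5 mM × 722 mL ÷ 617 mM = 38.03 mL
sodium citrate dihydrate: 1.71 g/L × 0.722 L = 1.23 g

ammonium nitrate 1.18 g; ammonium sulfate 5.54 g; sucrose 24.55 g; potassium nitrate 3.94 g; potassium phosphate buffer 43.75 mL; sodium bicarbonate 38.03 mL; sodium citrate dihydrate 1.23 g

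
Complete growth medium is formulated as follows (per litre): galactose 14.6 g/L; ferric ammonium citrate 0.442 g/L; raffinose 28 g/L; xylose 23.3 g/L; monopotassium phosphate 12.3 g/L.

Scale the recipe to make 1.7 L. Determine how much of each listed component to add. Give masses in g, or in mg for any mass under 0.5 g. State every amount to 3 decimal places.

galactose 24.820 g; ferric ammonium citrate 0.751 g; raffinose 47.600 g; xylose 39.610 g; monopotassium phosphate 20.910 g

Working volume: 1.7 L.
galactose: 14.6 g/L × 1.7 L = 24.820 g
ferric ammonium citrate: 0.442 g/L × 1.7 L = 0.751 g
raffinose: 28 g/L × 1.7 L = 47.600 g
xylose: 23.3 g/L × 1.7 L = 39.610 g
monopotassium phosphate: 12.3 g/L × 1.7 L = 20.910 g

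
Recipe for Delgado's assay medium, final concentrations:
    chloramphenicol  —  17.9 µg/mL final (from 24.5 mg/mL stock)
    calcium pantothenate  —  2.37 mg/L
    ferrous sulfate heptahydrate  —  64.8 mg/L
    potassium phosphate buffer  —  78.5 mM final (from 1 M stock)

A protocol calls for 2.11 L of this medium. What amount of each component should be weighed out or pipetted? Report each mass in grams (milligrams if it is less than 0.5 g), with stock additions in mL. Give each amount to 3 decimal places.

chloramphenicol 1.542 mL; calcium pantothenate 5.001 mg; ferrous sulfate heptahydrate 136.728 mg; potassium phosphate buffer 165.635 mL

Working volume: 2.11 L.
chloramphenicol: V = C2·V2/C1 = 17.9 µg/mL × 2110 mL ÷ 24500 µg/mL = 1.542 mL
calcium pantothenate: 2.37 mg/L × 2.11 L = 5.001 mg
ferrous sulfate heptahydrate: 64.8 mg/L × 2.11 L = 136.728 mg
potassium phosphate buffer: dilute stock: 78.5 mM × 2110 mL ÷ 1000 mM = 165.635 mL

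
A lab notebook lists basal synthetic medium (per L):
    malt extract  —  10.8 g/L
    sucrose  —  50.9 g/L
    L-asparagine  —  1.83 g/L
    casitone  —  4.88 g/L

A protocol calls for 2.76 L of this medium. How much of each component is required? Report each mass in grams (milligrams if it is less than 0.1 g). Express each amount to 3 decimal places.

malt extract 29.808 g; sucrose 140.484 g; L-asparagine 5.051 g; casitone 13.469 g

Scale factor relative to 1 L: 2.76.
malt extract: 10.8 g/L × 2.76 L = 29.808 g
sucrose: 50.9 g/L × 2.76 L = 140.484 g
L-asparagine: 1.83 g/L × 2.76 L = 5.051 g
casitone: 4.88 g/L × 2.76 L = 13.469 g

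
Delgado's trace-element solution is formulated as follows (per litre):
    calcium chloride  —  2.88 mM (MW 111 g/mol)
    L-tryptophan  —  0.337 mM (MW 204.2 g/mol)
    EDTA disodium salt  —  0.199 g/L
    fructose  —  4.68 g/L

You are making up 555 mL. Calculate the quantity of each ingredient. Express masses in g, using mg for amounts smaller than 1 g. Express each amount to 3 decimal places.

Target volume = 555 mL = 0.555 L.
calcium chloride: 2.88 mmol/L × 111 mg/mmol × 0.555 L = 177.422 mg
L-tryptophan: 0.337 mmol/L × 204.2 mg/mmol × 0.555 L = 38.193 mg
EDTA disodium salt: 0.199 g/L × 0.555 L = 0.110445 g = 110.445 mg
fructose: 4.68 g/L × 0.555 L = 2.597 g

calcium chloride 177.422 mg; L-tryptophan 38.193 mg; EDTA disodium salt 110.445 mg; fructose 2.597 g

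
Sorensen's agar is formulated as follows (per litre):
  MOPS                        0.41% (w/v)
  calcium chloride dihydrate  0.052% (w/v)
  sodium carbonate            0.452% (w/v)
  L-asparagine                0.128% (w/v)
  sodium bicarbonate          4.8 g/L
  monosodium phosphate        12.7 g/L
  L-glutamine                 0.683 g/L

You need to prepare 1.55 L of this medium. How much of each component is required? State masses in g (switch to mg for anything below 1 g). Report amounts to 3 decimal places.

MOPS 6.355 g; calcium chloride dihydrate 806.000 mg; sodium carbonate 7.006 g; L-asparagine 1.984 g; sodium bicarbonate 7.440 g; monosodium phosphate 19.685 g; L-glutamine 1.059 g

Scale factor relative to 1 L: 1.55.
MOPS: 0.41% w/v = 4.1 g/L → 4.1 × 1.55 L = 6.355 g
calcium chloride dihydrate: 0.052% w/v = 0.52 g/L → 0.52 × 1.55 L = 0.806 g = 806.000 mg
sodium carbonate: 0.452% w/v = 4.52 g/L → 4.52 × 1.55 L = 7.006 g
L-asparagine: 0.128% w/v = 1.28 g/L → 1.28 × 1.55 L = 1.984 g
sodium bicarbonate: 4.8 g/L × 1.55 L = 7.440 g
monosodium phosphate: 12.7 g/L × 1.55 L = 19.685 g
L-glutamine: 0.683 g/L × 1.55 L = 1.059 g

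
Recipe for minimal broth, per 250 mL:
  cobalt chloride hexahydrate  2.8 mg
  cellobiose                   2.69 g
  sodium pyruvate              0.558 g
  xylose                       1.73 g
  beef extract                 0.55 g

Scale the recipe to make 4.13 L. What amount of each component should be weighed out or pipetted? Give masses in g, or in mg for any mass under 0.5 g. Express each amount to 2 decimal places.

cobalt chloride hexahydrate 46.26 mg; cellobiose 44.44 g; sodium pyruvate 9.22 g; xylose 28.58 g; beef extract 9.09 g

Scale factor = 4130 mL / 250 mL = 16.52.
cobalt chloride hexahydrate: 2.8 mg × (4130 mL / 250 mL) = 46.26 mg
cellobiose: 2.69 g × (4130 mL / 250 mL) = 44.44 g
sodium pyruvate: 0.558 g × (4130 mL / 250 mL) = 9.22 g
xylose: 1.73 g × (4130 mL / 250 mL) = 28.58 g
beef extract: 0.55 g × (4130 mL / 250 mL) = 9.09 g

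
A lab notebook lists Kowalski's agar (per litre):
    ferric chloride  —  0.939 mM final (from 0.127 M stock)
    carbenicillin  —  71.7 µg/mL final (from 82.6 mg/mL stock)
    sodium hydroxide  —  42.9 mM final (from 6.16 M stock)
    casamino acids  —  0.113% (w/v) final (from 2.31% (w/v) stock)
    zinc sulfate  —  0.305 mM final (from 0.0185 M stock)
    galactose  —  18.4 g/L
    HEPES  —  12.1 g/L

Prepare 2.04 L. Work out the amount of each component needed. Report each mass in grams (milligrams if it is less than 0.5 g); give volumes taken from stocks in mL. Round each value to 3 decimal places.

ferric chloride 15.083 mL; carbenicillin 1.771 mL; sodium hydroxide 14.207 mL; casamino acids 99.792 mL; zinc sulfate 33.632 mL; galactose 37.536 g; HEPES 24.684 g

Working volume: 2.04 L.
ferric chloride: dilute stock: 0.939 mM × 2040 mL ÷ 127 mM = 15.083 mL
carbenicillin: V = C2·V2/C1 = 71.7 µg/mL × 2040 mL ÷ 82600 µg/mL = 1.771 mL
sodium hydroxide: C1V1 = C2V2 → 42.9 mM × 2040 mL ÷ 6160 mM = 14.207 mL
casamino acids: C1V1 = C2V2 → 0.113% ÷ 2.31% × 2040 mL = 99.792 mL
zinc sulfate: C1V1 = C2V2 → 0.305 mM × 2040 mL ÷ 18.5 mM = 33.632 mL
galactose: 18.4 g/L × 2.04 L = 37.536 g
HEPES: 12.1 g/L × 2.04 L = 24.684 g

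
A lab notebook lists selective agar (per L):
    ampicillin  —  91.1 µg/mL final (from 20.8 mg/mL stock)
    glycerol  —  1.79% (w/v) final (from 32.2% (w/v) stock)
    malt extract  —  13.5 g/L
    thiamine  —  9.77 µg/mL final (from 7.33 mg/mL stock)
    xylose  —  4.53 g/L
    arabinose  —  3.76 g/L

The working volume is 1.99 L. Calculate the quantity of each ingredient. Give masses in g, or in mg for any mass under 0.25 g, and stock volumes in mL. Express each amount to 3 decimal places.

ampicillin 8.716 mL; glycerol 110.624 mL; malt extract 26.865 g; thiamine 2.652 mL; xylose 9.015 g; arabinose 7.482 g

Scale factor relative to 1 L: 1.99.
ampicillin: C1V1 = C2V2 → 91.1 µg/mL × 1990 mL ÷ 20800 µg/mL = 8.716 mL
glycerol: V = C2·V2/C1 = 1.79% ÷ 32.2% × 1990 mL = 110.624 mL
malt extract: 13.5 g/L × 1.99 L = 26.865 g
thiamine: C1V1 = C2V2 → 9.77 µg/mL × 1990 mL ÷ 7330 µg/mL = 2.652 mL
xylose: 4.53 g/L × 1.99 L = 9.015 g
arabinose: 3.76 g/L × 1.99 L = 7.482 g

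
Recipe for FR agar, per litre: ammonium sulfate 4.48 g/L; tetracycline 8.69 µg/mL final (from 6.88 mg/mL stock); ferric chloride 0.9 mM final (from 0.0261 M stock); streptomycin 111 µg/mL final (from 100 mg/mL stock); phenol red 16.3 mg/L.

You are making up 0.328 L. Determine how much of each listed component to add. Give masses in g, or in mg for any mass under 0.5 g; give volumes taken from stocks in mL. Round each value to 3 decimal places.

ammonium sulfate 1.469 g; tetracycline 0.414 mL; ferric chloride 11.310 mL; streptomycin 0.364 mL; phenol red 5.346 mg

Scale factor relative to 1 L: 0.328.
ammonium sulfate: 4.48 g/L × 0.328 L = 1.469 g
tetracycline: dilute stock: 8.69 µg/mL × 328 mL ÷ 6880 µg/mL = 0.414 mL
ferric chloride: dilute stock: 0.9 mM × 328 mL ÷ 26.1 mM = 11.310 mL
streptomycin: dilute stock: 111 µg/mL × 328 mL ÷ 100000 µg/mL = 0.364 mL
phenol red: 16.3 mg/L × 0.328 L = 5.346 mg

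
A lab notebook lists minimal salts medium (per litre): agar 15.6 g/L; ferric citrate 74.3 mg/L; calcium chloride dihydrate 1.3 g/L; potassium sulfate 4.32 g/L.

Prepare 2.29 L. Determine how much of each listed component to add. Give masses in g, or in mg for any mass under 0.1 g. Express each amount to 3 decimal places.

agar 35.724 g; ferric citrate 0.170 g; calcium chloride dihydrate 2.977 g; potassium sulfate 9.893 g

Scale factor relative to 1 L: 2.29.
agar: 15.6 g/L × 2.29 L = 35.724 g
ferric citrate: 74.3 mg/L × 2.29 L = 170.147 mg = 0.170 g
calcium chloride dihydrate: 1.3 g/L × 2.29 L = 2.977 g
potassium sulfate: 4.32 g/L × 2.29 L = 9.893 g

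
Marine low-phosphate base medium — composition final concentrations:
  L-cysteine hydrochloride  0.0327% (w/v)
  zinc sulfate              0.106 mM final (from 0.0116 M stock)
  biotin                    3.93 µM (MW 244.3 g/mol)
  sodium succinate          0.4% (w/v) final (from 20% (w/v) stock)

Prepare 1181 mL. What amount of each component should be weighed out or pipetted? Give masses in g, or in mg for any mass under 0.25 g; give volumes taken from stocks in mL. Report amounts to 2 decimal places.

Target volume = 1181 mL = 1.181 L.
L-cysteine hydrochloride: 0.0327 g per 100 mL × 1181 mL ÷ 100 = 0.39 g
zinc sulfate: C1V1 = C2V2 → 0.106 mM × 1181 mL ÷ 11.6 mM = 10.79 mL
biotin: 3.93 µmol/L × 244.3 g/mol × 1.181 L ÷ 1000 = 1.13 mg
sodium succinate: dilute stock: 0.4% ÷ 20% × 1181 mL = 23.62 mL

L-cysteine hydrochloride 0.39 g; zinc sulfate 10.79 mL; biotin 1.13 mg; sodium succinate 23.62 mL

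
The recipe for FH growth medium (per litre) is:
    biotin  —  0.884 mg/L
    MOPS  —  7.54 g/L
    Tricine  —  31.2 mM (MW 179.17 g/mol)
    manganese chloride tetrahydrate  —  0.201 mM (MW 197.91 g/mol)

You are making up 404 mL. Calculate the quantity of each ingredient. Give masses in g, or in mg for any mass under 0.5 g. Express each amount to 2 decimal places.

Target volume = 404 mL = 0.404 L.
biotin: 0.884 mg/L × 0.404 L = 0.36 mg
MOPS: 7.54 g/L × 0.404 L = 3.05 g
Tricine: 31.2 mmol/L × 179.17 g/mol × 0.404 L ÷ 1000 = 2.26 g
manganese chloride tetrahydrate: 0.201 mmol/L × 197.91 mg/mmol × 0.404 L = 16.07 mg

biotin 0.36 mg; MOPS 3.05 g; Tricine 2.26 g; manganese chloride tetrahydrate 16.07 mg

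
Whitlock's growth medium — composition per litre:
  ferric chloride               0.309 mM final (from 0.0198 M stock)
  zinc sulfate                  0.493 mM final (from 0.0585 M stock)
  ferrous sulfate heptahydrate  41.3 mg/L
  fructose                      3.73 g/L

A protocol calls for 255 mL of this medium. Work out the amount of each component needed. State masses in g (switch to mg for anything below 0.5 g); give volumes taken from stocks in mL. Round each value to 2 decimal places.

ferric chloride 3.98 mL; zinc sulfate 2.15 mL; ferrous sulfate heptahydrate 10.53 mg; fructose 0.95 g

Working volume: 255 mL = 0.255 L.
ferric chloride: dilute stock: 0.309 mM × 255 mL ÷ 19.8 mM = 3.98 mL
zinc sulfate: V = C2·V2/C1 = 0.493 mM × 255 mL ÷ 58.5 mM = 2.15 mL
ferrous sulfate heptahydrate: 41.3 mg/L × 0.255 L = 10.53 mg
fructose: 3.73 g/L × 0.255 L = 0.95 g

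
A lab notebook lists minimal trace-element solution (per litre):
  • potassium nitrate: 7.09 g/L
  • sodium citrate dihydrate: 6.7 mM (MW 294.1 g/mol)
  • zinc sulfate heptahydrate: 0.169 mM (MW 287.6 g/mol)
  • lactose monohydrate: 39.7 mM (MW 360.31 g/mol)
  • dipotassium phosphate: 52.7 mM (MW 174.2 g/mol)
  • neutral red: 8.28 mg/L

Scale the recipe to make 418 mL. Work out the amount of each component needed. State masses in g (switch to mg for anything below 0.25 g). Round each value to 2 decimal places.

potassium nitrate 2.96 g; sodium citrate dihydrate 0.82 g; zinc sulfate heptahydrate 20.32 mg; lactose monohydrate 5.98 g; dipotassium phosphate 3.84 g; neutral red 3.46 mg

Working volume: 418 mL = 0.418 L.
potassium nitrate: 7.09 g/L × 0.418 L = 2.96 g
sodium citrate dihydrate: 6.7 mmol/L × 294.1 g/mol × 0.418 L ÷ 1000 = 0.82 g
zinc sulfate heptahydrate: 0.169 mmol/L × 287.6 mg/mmol × 0.418 L = 20.32 mg
lactose monohydrate: 39.7 mmol/L × 360.31 g/mol × 0.418 L ÷ 1000 = 5.98 g
dipotassium phosphate: 52.7 mmol/L × 174.2 g/mol × 0.418 L ÷ 1000 = 3.84 g
neutral red: 8.28 mg/L × 0.418 L = 3.46 mg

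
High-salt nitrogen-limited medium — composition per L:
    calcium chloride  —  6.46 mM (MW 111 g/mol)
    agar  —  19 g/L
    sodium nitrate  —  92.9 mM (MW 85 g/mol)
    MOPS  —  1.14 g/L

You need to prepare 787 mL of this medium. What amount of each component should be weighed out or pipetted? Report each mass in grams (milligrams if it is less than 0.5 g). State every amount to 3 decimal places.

Working volume: 787 mL = 0.787 L.
calcium chloride: 6.46 mmol/L × 111 g/mol × 0.787 L ÷ 1000 = 0.564 g
agar: 19 g/L × 0.787 L = 14.953 g
sodium nitrate: 92.9 mmol/L × 85 g/mol × 0.787 L ÷ 1000 = 6.215 g
MOPS: 1.14 g/L × 0.787 L = 0.897 g

calcium chloride 0.564 g; agar 14.953 g; sodium nitrate 6.215 g; MOPS 0.897 g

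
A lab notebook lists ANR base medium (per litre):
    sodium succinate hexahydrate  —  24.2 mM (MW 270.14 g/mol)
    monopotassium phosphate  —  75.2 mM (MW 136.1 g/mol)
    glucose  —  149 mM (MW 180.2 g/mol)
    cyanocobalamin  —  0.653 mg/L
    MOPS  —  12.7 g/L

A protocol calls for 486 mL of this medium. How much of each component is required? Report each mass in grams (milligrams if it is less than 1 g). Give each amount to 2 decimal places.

sodium succinate hexahydrate 3.18 g; monopotassium phosphate 4.97 g; glucose 13.05 g; cyanocobalamin 0.32 mg; MOPS 6.17 g

Working volume: 486 mL = 0.486 L.
sodium succinate hexahydrate: 24.2 mmol/L × 270.14 g/mol × 0.486 L ÷ 1000 = 3.18 g
monopotassium phosphate: 75.2 mmol/L × 136.1 g/mol × 0.486 L ÷ 1000 = 4.97 g
glucose: 149 mmol/L × 180.2 g/mol × 0.486 L ÷ 1000 = 13.05 g
cyanocobalamin: 0.653 mg/L × 0.486 L = 0.32 mg
MOPS: 12.7 g/L × 0.486 L = 6.17 g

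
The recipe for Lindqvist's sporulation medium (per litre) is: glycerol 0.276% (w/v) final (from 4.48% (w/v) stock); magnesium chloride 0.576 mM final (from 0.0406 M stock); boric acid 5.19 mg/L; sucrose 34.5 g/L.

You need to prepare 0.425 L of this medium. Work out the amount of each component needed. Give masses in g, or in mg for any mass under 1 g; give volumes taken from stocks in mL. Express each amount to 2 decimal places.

glycerol 26.18 mL; magnesium chloride 6.03 mL; boric acid 2.21 mg; sucrose 14.66 g

Scale factor relative to 1 L: 0.425.
glycerol: dilute stock: 0.276% ÷ 4.48% × 425 mL = 26.18 mL
magnesium chloride: dilute stock: 0.576 mM × 425 mL ÷ 40.6 mM = 6.03 mL
boric acid: 5.19 mg/L × 0.425 L = 2.21 mg
sucrose: 34.5 g/L × 0.425 L = 14.66 g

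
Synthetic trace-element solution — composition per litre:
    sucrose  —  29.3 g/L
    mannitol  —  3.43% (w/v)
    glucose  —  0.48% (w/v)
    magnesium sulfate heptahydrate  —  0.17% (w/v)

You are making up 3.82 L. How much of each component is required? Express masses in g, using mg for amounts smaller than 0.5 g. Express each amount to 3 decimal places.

sucrose 111.926 g; mannitol 131.026 g; glucose 18.336 g; magnesium sulfate heptahydrate 6.494 g

Scale factor relative to 1 L: 3.82.
sucrose: 29.3 g/L × 3.82 L = 111.926 g
mannitol: 3.43 g per 100 mL × 3820 mL ÷ 100 = 131.026 g
glucose: 0.48 g per 100 mL × 3820 mL ÷ 100 = 18.336 g
magnesium sulfate heptahydrate: 0.17 g per 100 mL × 3820 mL ÷ 100 = 6.494 g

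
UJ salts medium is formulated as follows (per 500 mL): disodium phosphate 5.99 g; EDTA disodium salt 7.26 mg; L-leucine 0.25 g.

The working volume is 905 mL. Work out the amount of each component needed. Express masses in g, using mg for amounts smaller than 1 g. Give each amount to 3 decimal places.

Scale factor = 905 mL / 500 mL = 1.81.
disodium phosphate: 5.99 g × (905 mL / 500 mL) = 10.842 g
EDTA disodium salt: 7.26 mg × (905 mL / 500 mL) = 13.141 mg
L-leucine: 0.25 g × (905 mL / 500 mL) = 0.4525 g = 452.500 mg

disodium phosphate 10.842 g; EDTA disodium salt 13.141 mg; L-leucine 452.500 mg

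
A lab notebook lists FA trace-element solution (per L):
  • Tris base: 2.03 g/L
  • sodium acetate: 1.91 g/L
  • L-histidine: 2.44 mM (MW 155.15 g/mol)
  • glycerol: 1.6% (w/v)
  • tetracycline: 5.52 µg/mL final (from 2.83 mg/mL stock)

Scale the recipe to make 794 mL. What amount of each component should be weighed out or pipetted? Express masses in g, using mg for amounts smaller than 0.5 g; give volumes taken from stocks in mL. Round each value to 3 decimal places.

Tris base 1.612 g; sodium acetate 1.517 g; L-histidine 300.581 mg; glycerol 12.704 g; tetracycline 1.549 mL

Working volume: 794 mL = 0.794 L.
Tris base: 2.03 g/L × 0.794 L = 1.612 g
sodium acetate: 1.91 g/L × 0.794 L = 1.517 g
L-histidine: 2.44 mmol/L × 155.15 mg/mmol × 0.794 L = 300.581 mg
glycerol: 1.6% w/v = 16 g/L → 16 × 0.794 L = 12.704 g
tetracycline: V = C2·V2/C1 = 5.52 µg/mL × 794 mL ÷ 2830 µg/mL = 1.549 mL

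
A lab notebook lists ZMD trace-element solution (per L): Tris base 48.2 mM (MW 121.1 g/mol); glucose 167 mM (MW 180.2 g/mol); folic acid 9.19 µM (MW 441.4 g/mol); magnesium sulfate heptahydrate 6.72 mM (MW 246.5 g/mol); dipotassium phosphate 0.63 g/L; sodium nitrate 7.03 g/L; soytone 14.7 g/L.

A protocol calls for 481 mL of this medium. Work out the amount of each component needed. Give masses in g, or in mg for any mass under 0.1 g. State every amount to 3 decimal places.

Target volume = 481 mL = 0.481 L.
Tris base: 48.2 mmol/L × 121.1 g/mol × 0.481 L ÷ 1000 = 2.808 g
glucose: 167 mmol/L × 180.2 g/mol × 0.481 L ÷ 1000 = 14.475 g
folic acid: 9.19 µmol/L × 441.4 g/mol × 0.481 L ÷ 1000 = 1.951 mg
magnesium sulfate heptahydrate: 6.72 mmol/L × 246.5 g/mol × 0.481 L ÷ 1000 = 0.797 g
dipotassium phosphate: 0.63 g/L × 0.481 L = 0.303 g
sodium nitrate: 7.03 g/L × 0.481 L = 3.381 g
soytone: 14.7 g/L × 0.481 L = 7.071 g

Tris base 2.808 g; glucose 14.475 g; folic acid 1.951 mg; magnesium sulfate heptahydrate 0.797 g; dipotassium phosphate 0.303 g; sodium nitrate 3.381 g; soytone 7.071 g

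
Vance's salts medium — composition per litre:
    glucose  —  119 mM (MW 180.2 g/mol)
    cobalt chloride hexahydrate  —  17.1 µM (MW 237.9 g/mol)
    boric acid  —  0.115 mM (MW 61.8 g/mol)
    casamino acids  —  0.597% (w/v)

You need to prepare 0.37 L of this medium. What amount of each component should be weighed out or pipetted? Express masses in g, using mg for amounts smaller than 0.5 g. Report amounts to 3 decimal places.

glucose 7.934 g; cobalt chloride hexahydrate 1.505 mg; boric acid 2.630 mg; casamino acids 2.209 g

Scale factor relative to 1 L: 0.37.
glucose: 119 mmol/L × 180.2 g/mol × 0.37 L ÷ 1000 = 7.934 g
cobalt chloride hexahydrate: 17.1 µmol/L × 237.9 g/mol × 0.37 L ÷ 1000 = 1.505 mg
boric acid: 0.115 mmol/L × 61.8 mg/mmol × 0.37 L = 2.630 mg
casamino acids: 0.597% w/v = 5.97 g/L → 5.97 × 0.37 L = 2.209 g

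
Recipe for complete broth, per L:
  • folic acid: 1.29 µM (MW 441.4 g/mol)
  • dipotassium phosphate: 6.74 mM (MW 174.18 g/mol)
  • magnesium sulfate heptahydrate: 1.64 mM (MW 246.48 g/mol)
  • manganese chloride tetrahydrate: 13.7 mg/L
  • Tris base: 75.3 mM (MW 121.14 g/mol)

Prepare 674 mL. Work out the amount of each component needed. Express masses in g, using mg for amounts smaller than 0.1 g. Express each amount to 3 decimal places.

Target volume = 674 mL = 0.674 L.
folic acid: 1.29 µmol/L × 441.4 g/mol × 0.674 L ÷ 1000 = 0.384 mg
dipotassium phosphate: 6.74 mmol/L × 174.18 g/mol × 0.674 L ÷ 1000 = 0.791 g
magnesium sulfate heptahydrate: 1.64 mmol/L × 246.48 g/mol × 0.674 L ÷ 1000 = 0.272 g
manganese chloride tetrahydrate: 13.7 mg/L × 0.674 L = 9.234 mg
Tris base: 75.3 mmol/L × 121.14 g/mol × 0.674 L ÷ 1000 = 6.148 g

folic acid 0.384 mg; dipotassium phosphate 0.791 g; magnesium sulfate heptahydrate 0.272 g; manganese chloride tetrahydrate 9.234 mg; Tris base 6.148 g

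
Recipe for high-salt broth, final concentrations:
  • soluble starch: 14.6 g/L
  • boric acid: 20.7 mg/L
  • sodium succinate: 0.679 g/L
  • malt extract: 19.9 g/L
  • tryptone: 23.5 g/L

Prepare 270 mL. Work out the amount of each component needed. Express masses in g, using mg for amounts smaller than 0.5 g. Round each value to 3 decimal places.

soluble starch 3.942 g; boric acid 5.589 mg; sodium succinate 183.330 mg; malt extract 5.373 g; tryptone 6.345 g

Target volume = 270 mL = 0.27 L.
soluble starch: 14.6 g/L × 0.27 L = 3.942 g
boric acid: 20.7 mg/L × 0.27 L = 5.589 mg
sodium succinate: 0.679 g/L × 0.27 L = 0.18333 g = 183.330 mg
malt extract: 19.9 g/L × 0.27 L = 5.373 g
tryptone: 23.5 g/L × 0.27 L = 6.345 g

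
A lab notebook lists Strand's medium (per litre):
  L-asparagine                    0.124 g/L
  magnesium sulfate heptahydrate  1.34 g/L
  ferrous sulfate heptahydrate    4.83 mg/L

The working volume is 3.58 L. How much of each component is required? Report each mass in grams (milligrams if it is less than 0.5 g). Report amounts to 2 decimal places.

L-asparagine 443.92 mg; magnesium sulfate heptahydrate 4.80 g; ferrous sulfate heptahydrate 17.29 mg

Working volume: 3.58 L.
L-asparagine: 0.124 g/L × 3.58 L = 0.44392 g = 443.92 mg
magnesium sulfate heptahydrate: 1.34 g/L × 3.58 L = 4.80 g
ferrous sulfate heptahydrate: 4.83 mg/L × 3.58 L = 17.29 mg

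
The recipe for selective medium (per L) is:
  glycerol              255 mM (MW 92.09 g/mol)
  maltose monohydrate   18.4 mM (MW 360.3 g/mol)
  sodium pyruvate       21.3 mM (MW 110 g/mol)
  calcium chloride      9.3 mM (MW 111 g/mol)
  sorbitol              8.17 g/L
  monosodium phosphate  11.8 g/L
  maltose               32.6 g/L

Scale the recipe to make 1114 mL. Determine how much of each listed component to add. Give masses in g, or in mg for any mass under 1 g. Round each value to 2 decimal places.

glycerol 26.16 g; maltose monohydrate 7.39 g; sodium pyruvate 2.61 g; calcium chloride 1.15 g; sorbitol 9.10 g; monosodium phosphate 13.15 g; maltose 36.32 g

Scale factor relative to 1 L: 1.114.
glycerol: 255 mmol/L × 92.09 g/mol × 1.114 L ÷ 1000 = 26.16 g
maltose monohydrate: 18.4 mmol/L × 360.3 g/mol × 1.114 L ÷ 1000 = 7.39 g
sodium pyruvate: 21.3 mmol/L × 110 g/mol × 1.114 L ÷ 1000 = 2.61 g
calcium chloride: 9.3 mmol/L × 111 g/mol × 1.114 L ÷ 1000 = 1.15 g
sorbitol: 8.17 g/L × 1.114 L = 9.10 g
monosodium phosphate: 11.8 g/L × 1.114 L = 13.15 g
maltose: 32.6 g/L × 1.114 L = 36.32 g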